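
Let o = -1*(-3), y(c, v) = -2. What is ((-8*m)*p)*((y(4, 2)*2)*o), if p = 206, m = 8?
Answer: 158208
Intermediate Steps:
o = 3
((-8*m)*p)*((y(4, 2)*2)*o) = (-8*8*206)*(-2*2*3) = (-64*206)*(-4*3) = -13184*(-12) = 158208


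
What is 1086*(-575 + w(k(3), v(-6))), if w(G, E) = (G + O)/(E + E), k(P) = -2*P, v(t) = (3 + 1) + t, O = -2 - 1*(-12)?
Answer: -625536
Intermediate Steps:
O = 10 (O = -2 + 12 = 10)
v(t) = 4 + t
w(G, E) = (10 + G)/(2*E) (w(G, E) = (G + 10)/(E + E) = (10 + G)/((2*E)) = (10 + G)*(1/(2*E)) = (10 + G)/(2*E))
1086*(-575 + w(k(3), v(-6))) = 1086*(-575 + (10 - 2*3)/(2*(4 - 6))) = 1086*(-575 + (½)*(10 - 6)/(-2)) = 1086*(-575 + (½)*(-½)*4) = 1086*(-575 - 1) = 1086*(-576) = -625536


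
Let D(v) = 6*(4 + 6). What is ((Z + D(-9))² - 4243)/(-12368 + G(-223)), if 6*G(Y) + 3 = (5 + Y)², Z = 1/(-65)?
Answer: 16346844/112752575 ≈ 0.14498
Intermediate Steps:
Z = -1/65 ≈ -0.015385
D(v) = 60 (D(v) = 6*10 = 60)
G(Y) = -½ + (5 + Y)²/6
((Z + D(-9))² - 4243)/(-12368 + G(-223)) = ((-1/65 + 60)² - 4243)/(-12368 + (-½ + (5 - 223)²/6)) = ((3899/65)² - 4243)/(-12368 + (-½ + (⅙)*(-218)²)) = (15202201/4225 - 4243)/(-12368 + (-½ + (⅙)*47524)) = -2724474/(4225*(-12368 + (-½ + 23762/3))) = -2724474/(4225*(-12368 + 47521/6)) = -2724474/(4225*(-26687/6)) = -2724474/4225*(-6/26687) = 16346844/112752575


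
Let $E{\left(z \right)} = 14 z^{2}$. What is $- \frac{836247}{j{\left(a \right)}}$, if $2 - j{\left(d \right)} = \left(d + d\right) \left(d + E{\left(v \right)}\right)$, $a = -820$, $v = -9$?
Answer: $- \frac{278749}{171654} \approx -1.6239$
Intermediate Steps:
$j{\left(d \right)} = 2 - 2 d \left(1134 + d\right)$ ($j{\left(d \right)} = 2 - \left(d + d\right) \left(d + 14 \left(-9\right)^{2}\right) = 2 - 2 d \left(d + 14 \cdot 81\right) = 2 - 2 d \left(d + 1134\right) = 2 - 2 d \left(1134 + d\right)$)
$- \frac{836247}{j{\left(a \right)}} = - \frac{836247}{2 - -1859760 - 2 \left(-820\right)^{2}} = - \frac{836247}{2 + 1859760 - 1344800} = - \frac{836247}{514962} = \left(-836247\right) \frac{1}{514962} = - \frac{278749}{171654}$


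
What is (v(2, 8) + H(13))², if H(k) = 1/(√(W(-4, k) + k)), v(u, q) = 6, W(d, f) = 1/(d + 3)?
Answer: (36 + √3)²/36 ≈ 39.547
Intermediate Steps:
W(d, f) = 1/(3 + d)
H(k) = (-1 + k)^(-½) (H(k) = 1/(√(1/(3 - 4) + k)) = 1/(√(1/(-1) + k)) = 1/(√(-1 + k)) = (-1 + k)^(-½))
(v(2, 8) + H(13))² = (6 + (-1 + 13)^(-½))² = (6 + 12^(-½))² = (6 + √3/6)²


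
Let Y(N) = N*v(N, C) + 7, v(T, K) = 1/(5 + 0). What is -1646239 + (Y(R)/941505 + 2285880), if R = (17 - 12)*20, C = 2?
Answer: 200741733244/313835 ≈ 6.3964e+5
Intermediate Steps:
v(T, K) = ⅕ (v(T, K) = 1/5 = ⅕)
R = 100 (R = 5*20 = 100)
Y(N) = 7 + N/5 (Y(N) = N*(⅕) + 7 = N/5 + 7 = 7 + N/5)
-1646239 + (Y(R)/941505 + 2285880) = -1646239 + ((7 + (⅕)*100)/941505 + 2285880) = -1646239 + ((7 + 20)*(1/941505) + 2285880) = -1646239 + (27*(1/941505) + 2285880) = -1646239 + (9/313835 + 2285880) = -1646239 + 717389149809/313835 = 200741733244/313835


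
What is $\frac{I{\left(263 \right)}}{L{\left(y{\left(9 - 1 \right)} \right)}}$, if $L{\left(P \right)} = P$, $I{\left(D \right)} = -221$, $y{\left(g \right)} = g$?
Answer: $- \frac{221}{8} \approx -27.625$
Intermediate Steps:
$\frac{I{\left(263 \right)}}{L{\left(y{\left(9 - 1 \right)} \right)}} = - \frac{221}{9 - 1} = - \frac{221}{8}$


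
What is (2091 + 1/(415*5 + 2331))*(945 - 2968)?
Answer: -18637791781/4406 ≈ -4.2301e+6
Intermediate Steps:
(2091 + 1/(415*5 + 2331))*(945 - 2968) = (2091 + 1/(2075 + 2331))*(-2023) = (2091 + 1/4406)*(-2023) = (9212947/4406)*(-2023) = -18637791781/4406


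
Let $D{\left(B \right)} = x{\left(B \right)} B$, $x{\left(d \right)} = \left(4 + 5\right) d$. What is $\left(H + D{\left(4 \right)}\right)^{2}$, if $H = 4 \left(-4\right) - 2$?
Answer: $15876$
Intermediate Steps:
$x{\left(d \right)} = 9 d$
$H = -18$ ($H = -16 - 2 = -18$)
$D{\left(B \right)} = 9 B^{2}$ ($D{\left(B \right)} = 9 B B = 9 B^{2}$)
$\left(H + D{\left(4 \right)}\right)^{2} = \left(-18 + 9 \cdot 4^{2}\right)^{2} = \left(-18 + 9 \cdot 16\right)^{2} = \left(-18 + 144\right)^{2} = 126^{2} = 15876$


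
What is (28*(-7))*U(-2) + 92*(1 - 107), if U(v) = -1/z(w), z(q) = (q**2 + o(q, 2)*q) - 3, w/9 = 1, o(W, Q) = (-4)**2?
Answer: -1082374/111 ≈ -9751.1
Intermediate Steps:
o(W, Q) = 16
w = 9 (w = 9*1 = 9)
z(q) = -3 + q**2 + 16*q (z(q) = (q**2 + 16*q) - 3 = -3 + q**2 + 16*q)
U(v) = -1/222 (U(v) = -1/(-3 + 9**2 + 16*9) = -1/(-3 + 81 + 144) = -1/222)
(28*(-7))*U(-2) + 92*(1 - 107) = (28*(-7))*(-1/222) + 92*(1 - 107) = -196*(-1/222) + 92*(-106) = 98/111 - 9752 = -1082374/111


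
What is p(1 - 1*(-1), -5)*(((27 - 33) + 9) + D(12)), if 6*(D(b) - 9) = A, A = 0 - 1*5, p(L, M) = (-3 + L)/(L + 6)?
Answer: -67/48 ≈ -1.3958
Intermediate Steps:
p(L, M) = (-3 + L)/(6 + L)
A = -5 (A = 0 - 5 = -5)
D(b) = 49/6 (D(b) = 9 + (1/6)*(-5) = 9 - 5/6 = 49/6)
p(1 - 1*(-1), -5)*(((27 - 33) + 9) + D(12)) = ((-3 + (1 - 1*(-1)))/(6 + (1 - 1*(-1))))*(((27 - 33) + 9) + 49/6) = ((-3 + (1 + 1))/(6 + (1 + 1)))*((-6 + 9) + 49/6) = ((-3 + 2)/(6 + 2))*(3 + 49/6) = (-1/8)*(67/6) = ((1/8)*(-1))*(67/6) = -1/8*67/6 = -67/48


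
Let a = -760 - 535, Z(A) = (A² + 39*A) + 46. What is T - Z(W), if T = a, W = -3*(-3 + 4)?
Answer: -1233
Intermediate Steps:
W = -3 (W = -3*1 = -3)
Z(A) = 46 + A² + 39*A
a = -1295
T = -1295
T - Z(W) = -1295 - (46 + (-3)² + 39*(-3)) = -1295 - (46 + 9 - 117) = -1295 - 1*(-62) = -1295 + 62 = -1233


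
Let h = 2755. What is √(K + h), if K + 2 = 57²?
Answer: √6002 ≈ 77.473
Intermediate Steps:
K = 3247 (K = -2 + 57² = -2 + 3249 = 3247)
√(K + h) = √(3247 + 2755) = √6002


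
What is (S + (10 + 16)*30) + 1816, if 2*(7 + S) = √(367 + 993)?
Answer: 2589 + 2*√85 ≈ 2607.4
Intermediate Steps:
S = -7 + 2*√85 (S = -7 + √(367 + 993)/2 = -7 + √1360/2 = -7 + (4*√85)/2 = -7 + 2*√85 ≈ 11.439)
(S + (10 + 16)*30) + 1816 = ((-7 + 2*√85) + (10 + 16)*30) + 1816 = ((-7 + 2*√85) + 26*30) + 1816 = ((-7 + 2*√85) + 780) + 1816 = (773 + 2*√85) + 1816 = 2589 + 2*√85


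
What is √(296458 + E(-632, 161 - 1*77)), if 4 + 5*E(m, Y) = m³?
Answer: I*√1254768410/5 ≈ 7084.5*I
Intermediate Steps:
E(m, Y) = -⅘ + m³/5
√(296458 + E(-632, 161 - 1*77)) = √(296458 + (-⅘ + (⅕)*(-632)³)) = √(296458 + (-⅘ + (⅕)*(-252435968))) = √(296458 + (-⅘ - 252435968/5)) = √(296458 - 252435972/5) = √(-250953682/5) = I*√1254768410/5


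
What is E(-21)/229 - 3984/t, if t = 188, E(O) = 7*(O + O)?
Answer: -241902/10763 ≈ -22.475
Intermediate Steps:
E(O) = 14*O (E(O) = 7*(2*O) = 14*O)
E(-21)/229 - 3984/t = (14*(-21))/229 - 3984/188 = -294*1/229 - 3984*1/188 = -294/229 - 996/47 = -241902/10763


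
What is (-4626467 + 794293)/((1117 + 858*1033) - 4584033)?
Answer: 1916087/1848301 ≈ 1.0367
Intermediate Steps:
(-4626467 + 794293)/((1117 + 858*1033) - 4584033) = -3832174/((1117 + 886314) - 4584033) = -3832174/(887431 - 4584033) = -3832174/(-3696602) = -3832174*(-1/3696602) = 1916087/1848301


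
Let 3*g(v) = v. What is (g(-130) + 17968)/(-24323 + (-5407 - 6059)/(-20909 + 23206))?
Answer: -123518878/167644191 ≈ -0.73679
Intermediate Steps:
g(v) = v/3
(g(-130) + 17968)/(-24323 + (-5407 - 6059)/(-20909 + 23206)) = ((⅓)*(-130) + 17968)/(-24323 + (-5407 - 6059)/(-20909 + 23206)) = (-130/3 + 17968)/(-24323 - 11466/2297) = 53774/(3*(-24323 - 11466*1/2297)) = 53774/(3*(-24323 - 11466/2297)) = 53774/(3*(-55881397/2297)) = (53774/3)*(-2297/55881397) = -123518878/167644191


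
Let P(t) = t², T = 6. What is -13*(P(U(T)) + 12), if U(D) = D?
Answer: -624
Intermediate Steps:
-13*(P(U(T)) + 12) = -13*(6² + 12) = -13*(36 + 12) = -13*48 = -624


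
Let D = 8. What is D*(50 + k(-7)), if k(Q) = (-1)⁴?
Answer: 408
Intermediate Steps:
k(Q) = 1
D*(50 + k(-7)) = 8*(50 + 1) = 8*51 = 408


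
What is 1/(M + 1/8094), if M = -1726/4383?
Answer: -11825334/4655287 ≈ -2.5402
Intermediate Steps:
M = -1726/4383 (M = -1726*1/4383 = -1726/4383 ≈ -0.39379)
1/(M + 1/8094) = 1/(-1726/4383 + 1/8094) = 1/(-4655287/11825334) = -11825334/4655287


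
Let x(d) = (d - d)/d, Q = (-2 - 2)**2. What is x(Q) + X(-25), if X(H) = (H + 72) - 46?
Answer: 1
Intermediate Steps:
Q = 16 (Q = (-4)**2 = 16)
x(d) = 0 (x(d) = 0/d = 0)
X(H) = 26 + H (X(H) = (72 + H) - 46 = 26 + H)
x(Q) + X(-25) = 0 + (26 - 25) = 0 + 1 = 1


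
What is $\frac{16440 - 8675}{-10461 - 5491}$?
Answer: $- \frac{7765}{15952} \approx -0.48677$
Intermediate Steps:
$\frac{16440 - 8675}{-10461 - 5491} = \frac{7765}{-15952} = 7765 \left(- \frac{1}{15952}\right) = - \frac{7765}{15952}$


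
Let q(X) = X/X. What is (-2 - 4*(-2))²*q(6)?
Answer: 36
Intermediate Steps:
q(X) = 1
(-2 - 4*(-2))²*q(6) = (-2 - 4*(-2))²*1 = (-2 + 8)²*1 = 6²*1 = 36*1 = 36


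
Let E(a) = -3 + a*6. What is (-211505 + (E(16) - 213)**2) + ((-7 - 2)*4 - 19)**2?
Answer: -194080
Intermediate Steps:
E(a) = -3 + 6*a
(-211505 + (E(16) - 213)**2) + ((-7 - 2)*4 - 19)**2 = (-211505 + ((-3 + 6*16) - 213)**2) + ((-7 - 2)*4 - 19)**2 = (-211505 + ((-3 + 96) - 213)**2) + (-9*4 - 19)**2 = (-211505 + (93 - 213)**2) + (-36 - 19)**2 = (-211505 + (-120)**2) + (-55)**2 = (-211505 + 14400) + 3025 = -197105 + 3025 = -194080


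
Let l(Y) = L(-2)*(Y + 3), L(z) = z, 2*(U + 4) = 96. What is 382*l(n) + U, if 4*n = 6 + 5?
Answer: -4349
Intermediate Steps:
U = 44 (U = -4 + (½)*96 = -4 + 48 = 44)
n = 11/4 (n = (6 + 5)/4 = (¼)*11 = 11/4 ≈ 2.7500)
l(Y) = -6 - 2*Y (l(Y) = -2*(Y + 3) = -2*(3 + Y) = -6 - 2*Y)
382*l(n) + U = 382*(-6 - 2*11/4) + 44 = 382*(-6 - 11/2) + 44 = 382*(-23/2) + 44 = -4393 + 44 = -4349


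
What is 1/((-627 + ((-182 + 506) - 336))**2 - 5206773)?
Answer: -1/4798452 ≈ -2.0840e-7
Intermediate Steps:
1/((-627 + ((-182 + 506) - 336))**2 - 5206773) = 1/((-627 + (324 - 336))**2 - 5206773) = 1/((-627 - 12)**2 - 5206773) = 1/((-639)**2 - 5206773) = 1/(408321 - 5206773) = 1/(-4798452) = -1/4798452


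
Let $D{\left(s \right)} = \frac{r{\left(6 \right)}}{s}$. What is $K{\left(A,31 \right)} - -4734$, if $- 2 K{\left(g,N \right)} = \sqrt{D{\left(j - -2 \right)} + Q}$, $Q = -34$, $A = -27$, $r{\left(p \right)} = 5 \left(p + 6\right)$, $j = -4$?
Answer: $4734 - 4 i \approx 4734.0 - 4.0 i$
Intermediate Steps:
$r{\left(p \right)} = 30 + 5 p$ ($r{\left(p \right)} = 5 \left(6 + p\right) = 30 + 5 p$)
$D{\left(s \right)} = \frac{60}{s}$ ($D{\left(s \right)} = \frac{30 + 5 \cdot 6}{s} = \frac{30 + 30}{s} = \frac{60}{s}$)
$K{\left(g,N \right)} = - 4 i$ ($K{\left(g,N \right)} = - \frac{\sqrt{\frac{60}{-4 - -2} - 34}}{2} = - \frac{\sqrt{\frac{60}{-4 + 2} - 34}}{2} = - \frac{\sqrt{\frac{60}{-2} - 34}}{2} = - \frac{\sqrt{60 \left(- \frac{1}{2}\right) - 34}}{2} = - \frac{\sqrt{-30 - 34}}{2} = - \frac{\sqrt{-64}}{2} = - \frac{8 i}{2} = - 4 i$)
$K{\left(A,31 \right)} - -4734 = - 4 i - -4734 = - 4 i + 4734 = 4734 - 4 i$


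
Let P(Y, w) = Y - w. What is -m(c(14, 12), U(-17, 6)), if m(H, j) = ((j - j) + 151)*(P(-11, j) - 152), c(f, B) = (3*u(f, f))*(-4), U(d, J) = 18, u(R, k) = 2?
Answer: 27331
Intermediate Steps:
c(f, B) = -24 (c(f, B) = (3*2)*(-4) = 6*(-4) = -24)
m(H, j) = -24613 - 151*j (m(H, j) = ((j - j) + 151)*((-11 - j) - 152) = (0 + 151)*(-163 - j) = 151*(-163 - j) = -24613 - 151*j)
-m(c(14, 12), U(-17, 6)) = -(-24613 - 151*18) = -(-24613 - 2718) = -1*(-27331) = 27331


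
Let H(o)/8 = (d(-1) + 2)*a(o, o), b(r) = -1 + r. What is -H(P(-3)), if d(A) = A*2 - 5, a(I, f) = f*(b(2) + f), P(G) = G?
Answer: 240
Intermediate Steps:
a(I, f) = f*(1 + f) (a(I, f) = f*((-1 + 2) + f) = f*(1 + f))
d(A) = -5 + 2*A (d(A) = 2*A - 5 = -5 + 2*A)
H(o) = -40*o*(1 + o) (H(o) = 8*(((-5 + 2*(-1)) + 2)*(o*(1 + o))) = 8*(((-5 - 2) + 2)*(o*(1 + o))) = 8*((-7 + 2)*(o*(1 + o))) = 8*(-5*o*(1 + o)) = -40*o*(1 + o))
-H(P(-3)) = -(-40)*(-3)*(1 - 3) = -(-40)*(-3)*(-2) = -1*(-240) = 240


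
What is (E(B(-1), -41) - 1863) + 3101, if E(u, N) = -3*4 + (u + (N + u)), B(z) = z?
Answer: 1183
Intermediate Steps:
E(u, N) = -12 + N + 2*u (E(u, N) = -12 + (N + 2*u) = -12 + N + 2*u)
(E(B(-1), -41) - 1863) + 3101 = ((-12 - 41 + 2*(-1)) - 1863) + 3101 = ((-12 - 41 - 2) - 1863) + 3101 = (-55 - 1863) + 3101 = -1918 + 3101 = 1183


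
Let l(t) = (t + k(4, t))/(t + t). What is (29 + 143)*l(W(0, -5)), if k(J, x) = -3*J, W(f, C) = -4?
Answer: 344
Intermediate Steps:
l(t) = (-12 + t)/(2*t) (l(t) = (t - 3*4)/(t + t) = (t - 12)/((2*t)) = (-12 + t)*(1/(2*t)) = (-12 + t)/(2*t))
(29 + 143)*l(W(0, -5)) = (29 + 143)*((1/2)*(-12 - 4)/(-4)) = 172*((1/2)*(-1/4)*(-16)) = 172*2 = 344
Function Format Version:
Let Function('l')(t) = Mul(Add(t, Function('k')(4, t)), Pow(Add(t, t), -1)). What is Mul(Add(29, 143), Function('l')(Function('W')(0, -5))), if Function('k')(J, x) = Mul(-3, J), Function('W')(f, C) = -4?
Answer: 344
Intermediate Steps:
Function('l')(t) = Mul(Rational(1, 2), Pow(t, -1), Add(-12, t)) (Function('l')(t) = Mul(Add(t, Mul(-3, 4)), Pow(Add(t, t), -1)) = Mul(Add(t, -12), Pow(Mul(2, t), -1)) = Mul(Add(-12, t), Mul(Rational(1, 2), Pow(t, -1))) = Mul(Rational(1, 2), Pow(t, -1), Add(-12, t)))
Mul(Add(29, 143), Function('l')(Function('W')(0, -5))) = Mul(Add(29, 143), Mul(Rational(1, 2), Pow(-4, -1), Add(-12, -4))) = Mul(172, Mul(Rational(1, 2), Rational(-1, 4), -16)) = Mul(172, 2) = 344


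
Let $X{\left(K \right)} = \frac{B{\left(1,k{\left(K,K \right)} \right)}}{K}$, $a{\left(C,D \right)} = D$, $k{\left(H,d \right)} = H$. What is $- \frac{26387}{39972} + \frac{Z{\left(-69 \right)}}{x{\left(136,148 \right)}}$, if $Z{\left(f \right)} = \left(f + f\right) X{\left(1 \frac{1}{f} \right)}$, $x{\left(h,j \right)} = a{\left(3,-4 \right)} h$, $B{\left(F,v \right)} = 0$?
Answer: $- \frac{26387}{39972} \approx -0.66014$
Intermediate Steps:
$x{\left(h,j \right)} = - 4 h$
$X{\left(K \right)} = 0$ ($X{\left(K \right)} = \frac{0}{K} = 0$)
$Z{\left(f \right)} = 0$ ($Z{\left(f \right)} = \left(f + f\right) 0 = 2 f 0 = 0$)
$- \frac{26387}{39972} + \frac{Z{\left(-69 \right)}}{x{\left(136,148 \right)}} = - \frac{26387}{39972} + \frac{0}{\left(-4\right) 136} = \left(-26387\right) \frac{1}{39972} + \frac{0}{-544} = - \frac{26387}{39972} + 0 \left(- \frac{1}{544}\right) = - \frac{26387}{39972} + 0 = - \frac{26387}{39972}$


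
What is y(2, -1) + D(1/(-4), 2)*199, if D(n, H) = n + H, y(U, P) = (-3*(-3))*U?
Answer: 1465/4 ≈ 366.25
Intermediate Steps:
y(U, P) = 9*U
D(n, H) = H + n
y(2, -1) + D(1/(-4), 2)*199 = 9*2 + (2 + 1/(-4))*199 = 18 + (2 - 1/4)*199 = 18 + (7/4)*199 = 18 + 1393/4 = 1465/4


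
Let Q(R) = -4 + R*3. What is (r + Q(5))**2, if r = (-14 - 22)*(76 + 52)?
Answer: 21132409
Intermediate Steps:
Q(R) = -4 + 3*R
r = -4608 (r = -36*128 = -4608)
(r + Q(5))**2 = (-4608 + (-4 + 3*5))**2 = (-4608 + (-4 + 15))**2 = (-4608 + 11)**2 = (-4597)**2 = 21132409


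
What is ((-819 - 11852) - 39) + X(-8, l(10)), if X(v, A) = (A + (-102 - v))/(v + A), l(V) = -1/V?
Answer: -1028569/81 ≈ -12698.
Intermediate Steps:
X(v, A) = (-102 + A - v)/(A + v)
((-819 - 11852) - 39) + X(-8, l(10)) = ((-819 - 11852) - 39) + (-102 - 1/10 - 1*(-8))/(-1/10 - 8) = (-12671 - 39) + (-102 - 1*⅒ + 8)/(-1*⅒ - 8) = -12710 + (-102 - ⅒ + 8)/(-⅒ - 8) = -12710 - 941/10/(-81/10) = -12710 - 10/81*(-941/10) = -12710 + 941/81 = -1028569/81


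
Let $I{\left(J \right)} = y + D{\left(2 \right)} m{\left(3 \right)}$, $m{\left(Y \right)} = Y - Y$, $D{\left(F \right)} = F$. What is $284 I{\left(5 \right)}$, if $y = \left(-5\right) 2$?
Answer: $-2840$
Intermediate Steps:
$m{\left(Y \right)} = 0$
$y = -10$
$I{\left(J \right)} = -10$ ($I{\left(J \right)} = -10 + 2 \cdot 0 = -10 + 0 = -10$)
$284 I{\left(5 \right)} = 284 \left(-10\right) = -2840$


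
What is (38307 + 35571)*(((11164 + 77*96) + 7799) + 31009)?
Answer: 4237937592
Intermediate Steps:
(38307 + 35571)*(((11164 + 77*96) + 7799) + 31009) = 73878*(((11164 + 7392) + 7799) + 31009) = 73878*((18556 + 7799) + 31009) = 73878*(26355 + 31009) = 73878*57364 = 4237937592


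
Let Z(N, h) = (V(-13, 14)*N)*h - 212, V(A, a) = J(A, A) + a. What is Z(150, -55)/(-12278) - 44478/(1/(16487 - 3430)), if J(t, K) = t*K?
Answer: -3565218866213/6139 ≈ -5.8075e+8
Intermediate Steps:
J(t, K) = K*t
V(A, a) = a + A² (V(A, a) = A*A + a = A² + a = a + A²)
Z(N, h) = -212 + 183*N*h (Z(N, h) = ((14 + (-13)²)*N)*h - 212 = ((14 + 169)*N)*h - 212 = (183*N)*h - 212 = 183*N*h - 212 = -212 + 183*N*h)
Z(150, -55)/(-12278) - 44478/(1/(16487 - 3430)) = (-212 + 183*150*(-55))/(-12278) - 44478/(1/(16487 - 3430)) = (-212 - 1509750)*(-1/12278) - 44478/(1/13057) = -1509962*(-1/12278) - 44478/1/13057 = 754981/6139 - 44478*13057 = 754981/6139 - 580749246 = -3565218866213/6139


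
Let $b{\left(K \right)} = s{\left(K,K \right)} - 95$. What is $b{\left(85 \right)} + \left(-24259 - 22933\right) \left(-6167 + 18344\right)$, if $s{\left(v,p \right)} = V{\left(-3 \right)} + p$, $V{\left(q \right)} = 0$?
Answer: $-574656994$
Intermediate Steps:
$s{\left(v,p \right)} = p$ ($s{\left(v,p \right)} = 0 + p = p$)
$b{\left(K \right)} = -95 + K$ ($b{\left(K \right)} = K - 95 = -95 + K$)
$b{\left(85 \right)} + \left(-24259 - 22933\right) \left(-6167 + 18344\right) = \left(-95 + 85\right) + \left(-24259 - 22933\right) \left(-6167 + 18344\right) = -10 - 574656984 = -574656994$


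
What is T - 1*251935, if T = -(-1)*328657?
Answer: 76722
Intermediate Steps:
T = 328657 (T = -1*(-328657) = 328657)
T - 1*251935 = 328657 - 1*251935 = 328657 - 251935 = 76722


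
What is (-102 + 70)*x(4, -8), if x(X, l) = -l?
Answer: -256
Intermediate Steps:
(-102 + 70)*x(4, -8) = (-102 + 70)*(-1*(-8)) = -32*8 = -256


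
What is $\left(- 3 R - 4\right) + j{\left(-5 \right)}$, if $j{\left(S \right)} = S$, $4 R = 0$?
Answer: $-9$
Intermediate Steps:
$R = 0$ ($R = \frac{1}{4} \cdot 0 = 0$)
$\left(- 3 R - 4\right) + j{\left(-5 \right)} = \left(\left(-3\right) 0 - 4\right) - 5 = \left(0 - 4\right) - 5 = -4 - 5 = -9$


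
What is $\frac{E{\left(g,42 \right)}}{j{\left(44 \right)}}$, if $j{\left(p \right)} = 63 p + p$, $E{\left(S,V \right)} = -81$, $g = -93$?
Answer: $- \frac{81}{2816} \approx -0.028764$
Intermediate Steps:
$j{\left(p \right)} = 64 p$
$\frac{E{\left(g,42 \right)}}{j{\left(44 \right)}} = - \frac{81}{64 \cdot 44} = - \frac{81}{2816}$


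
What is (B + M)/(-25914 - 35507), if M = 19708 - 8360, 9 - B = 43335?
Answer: 31978/61421 ≈ 0.52064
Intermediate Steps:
B = -43326 (B = 9 - 1*43335 = 9 - 43335 = -43326)
M = 11348
(B + M)/(-25914 - 35507) = (-43326 + 11348)/(-25914 - 35507) = -31978/(-61421) = -31978*(-1/61421) = 31978/61421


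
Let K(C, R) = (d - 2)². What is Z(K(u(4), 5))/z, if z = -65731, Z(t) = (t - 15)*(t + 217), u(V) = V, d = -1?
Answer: 1356/65731 ≈ 0.020630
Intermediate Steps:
K(C, R) = 9 (K(C, R) = (-1 - 2)² = (-3)² = 9)
Z(t) = (-15 + t)*(217 + t)
Z(K(u(4), 5))/z = (-3255 + 9² + 202*9)/(-65731) = (-3255 + 81 + 1818)*(-1/65731) = -1356*(-1/65731) = 1356/65731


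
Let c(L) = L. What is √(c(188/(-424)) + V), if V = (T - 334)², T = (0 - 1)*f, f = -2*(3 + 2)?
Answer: √1179505354/106 ≈ 324.00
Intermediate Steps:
f = -10 (f = -2*5 = -10)
T = 10 (T = (0 - 1)*(-10) = -1*(-10) = 10)
V = 104976 (V = (10 - 334)² = (-324)² = 104976)
√(c(188/(-424)) + V) = √(188/(-424) + 104976) = √(188*(-1/424) + 104976) = √(-47/106 + 104976) = √(11127409/106) = √1179505354/106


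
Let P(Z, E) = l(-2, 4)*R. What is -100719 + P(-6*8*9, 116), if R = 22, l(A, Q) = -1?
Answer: -100741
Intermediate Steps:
P(Z, E) = -22 (P(Z, E) = -1*22 = -22)
-100719 + P(-6*8*9, 116) = -100719 - 22 = -100741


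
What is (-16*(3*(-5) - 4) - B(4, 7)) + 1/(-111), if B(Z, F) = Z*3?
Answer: 32411/111 ≈ 291.99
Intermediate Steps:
B(Z, F) = 3*Z
(-16*(3*(-5) - 4) - B(4, 7)) + 1/(-111) = (-16*(3*(-5) - 4) - 3*4) + 1/(-111) = (-16*(-15 - 4) - 1*12) - 1/111 = (-16*(-19) - 12) - 1/111 = (304 - 12) - 1/111 = 292 - 1/111 = 32411/111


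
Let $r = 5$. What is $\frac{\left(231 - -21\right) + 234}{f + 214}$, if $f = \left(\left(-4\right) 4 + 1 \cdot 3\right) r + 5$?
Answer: $\frac{243}{77} \approx 3.1558$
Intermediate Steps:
$f = -60$ ($f = \left(\left(-4\right) 4 + 1 \cdot 3\right) 5 + 5 = \left(-16 + 3\right) 5 + 5 = \left(-13\right) 5 + 5 = -65 + 5 = -60$)
$\frac{\left(231 - -21\right) + 234}{f + 214} = \frac{\left(231 - -21\right) + 234}{-60 + 214} = \frac{\left(231 + 21\right) + 234}{154} = \left(252 + 234\right) \frac{1}{154} = 486 \cdot \frac{1}{154} = \frac{243}{77}$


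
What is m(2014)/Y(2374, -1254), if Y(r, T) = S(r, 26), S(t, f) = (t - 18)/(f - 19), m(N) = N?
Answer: 371/62 ≈ 5.9839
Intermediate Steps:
S(t, f) = (-18 + t)/(-19 + f)
Y(r, T) = -18/7 + r/7 (Y(r, T) = (-18 + r)/(-19 + 26) = (-18 + r)/7 = -18/7 + r/7)
m(2014)/Y(2374, -1254) = 2014/(-18/7 + (⅐)*2374) = 2014/(-18/7 + 2374/7) = 2014/(2356/7) = 2014*(7/2356) = 371/62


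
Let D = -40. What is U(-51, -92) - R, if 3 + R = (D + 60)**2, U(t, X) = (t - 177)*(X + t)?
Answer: 32207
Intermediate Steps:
U(t, X) = (-177 + t)*(X + t)
R = 397 (R = -3 + (-40 + 60)**2 = -3 + 20**2 = -3 + 400 = 397)
U(-51, -92) - R = ((-51)**2 - 177*(-92) - 177*(-51) - 92*(-51)) - 1*397 = (2601 + 16284 + 9027 + 4692) - 397 = 32604 - 397 = 32207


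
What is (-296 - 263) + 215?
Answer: -344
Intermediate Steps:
(-296 - 263) + 215 = -559 + 215 = -344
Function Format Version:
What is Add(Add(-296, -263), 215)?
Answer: -344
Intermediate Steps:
Add(Add(-296, -263), 215) = Add(-559, 215) = -344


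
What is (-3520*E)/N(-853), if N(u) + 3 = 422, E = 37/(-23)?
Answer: 130240/9637 ≈ 13.515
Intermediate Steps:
E = -37/23 (E = 37*(-1/23) = -37/23 ≈ -1.6087)
N(u) = 419 (N(u) = -3 + 422 = 419)
(-3520*E)/N(-853) = -3520*(-37/23)/419 = (130240/23)*(1/419) = 130240/9637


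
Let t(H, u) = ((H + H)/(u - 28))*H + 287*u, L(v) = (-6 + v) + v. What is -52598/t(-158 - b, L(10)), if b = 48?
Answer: 184093/7155 ≈ 25.729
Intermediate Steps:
L(v) = -6 + 2*v
t(H, u) = 287*u + 2*H**2/(-28 + u) (t(H, u) = ((2*H)/(-28 + u))*H + 287*u = (2*H/(-28 + u))*H + 287*u = 2*H**2/(-28 + u) + 287*u = 287*u + 2*H**2/(-28 + u))
-52598/t(-158 - b, L(10)) = -52598*(-28 + (-6 + 2*10))/(-8036*(-6 + 2*10) + 2*(-158 - 1*48)**2 + 287*(-6 + 2*10)**2) = -52598*(-28 + (-6 + 20))/(-8036*(-6 + 20) + 2*(-158 - 48)**2 + 287*(-6 + 20)**2) = -52598*(-28 + 14)/(-8036*14 + 2*(-206)**2 + 287*14**2) = -52598*(-14/(-112504 + 2*42436 + 287*196)) = -52598*(-14/(-112504 + 84872 + 56252)) = -52598/((-1/14*28620)) = -52598/(-14310/7) = -52598*(-7/14310) = 184093/7155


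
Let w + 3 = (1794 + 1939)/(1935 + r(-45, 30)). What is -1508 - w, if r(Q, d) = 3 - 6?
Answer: -2911393/1932 ≈ -1506.9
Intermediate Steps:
r(Q, d) = -3
w = -2063/1932 (w = -3 + (1794 + 1939)/(1935 - 3) = -3 + 3733/1932 = -2063/1932 ≈ -1.0678)
-1508 - w = -1508 - 1*(-2063/1932) = -1508 + 2063/1932 = -2911393/1932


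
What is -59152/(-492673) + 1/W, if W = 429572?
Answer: 25410535617/211638525956 ≈ 0.12007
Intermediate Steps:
-59152/(-492673) + 1/W = -59152/(-492673) + 1/429572 = -59152*(-1/492673) + 1/429572 = 59152/492673 + 1/429572 = 25410535617/211638525956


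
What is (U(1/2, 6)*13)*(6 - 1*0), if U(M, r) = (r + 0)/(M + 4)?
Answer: 104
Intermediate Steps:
U(M, r) = r/(4 + M)
(U(1/2, 6)*13)*(6 - 1*0) = ((6/(4 + 1/2))*13)*(6 - 1*0) = ((6/(4 + ½))*13)*(6 + 0) = ((6/(9/2))*13)*6 = ((6*(2/9))*13)*6 = ((4/3)*13)*6 = (52/3)*6 = 104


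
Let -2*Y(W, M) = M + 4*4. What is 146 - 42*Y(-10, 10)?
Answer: 692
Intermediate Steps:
Y(W, M) = -8 - M/2 (Y(W, M) = -(M + 4*4)/2 = -(M + 16)/2 = -(16 + M)/2 = -8 - M/2)
146 - 42*Y(-10, 10) = 146 - 42*(-8 - 1/2*10) = 146 - 42*(-8 - 5) = 146 - 42*(-13) = 146 + 546 = 692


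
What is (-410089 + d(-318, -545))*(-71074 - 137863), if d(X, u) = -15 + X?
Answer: 85752341414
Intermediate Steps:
(-410089 + d(-318, -545))*(-71074 - 137863) = (-410089 + (-15 - 318))*(-71074 - 137863) = (-410089 - 333)*(-208937) = -410422*(-208937) = 85752341414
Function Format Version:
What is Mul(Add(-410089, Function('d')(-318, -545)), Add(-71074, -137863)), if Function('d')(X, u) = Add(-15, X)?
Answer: 85752341414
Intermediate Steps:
Mul(Add(-410089, Function('d')(-318, -545)), Add(-71074, -137863)) = Mul(Add(-410089, Add(-15, -318)), Add(-71074, -137863)) = Mul(Add(-410089, -333), -208937) = Mul(-410422, -208937) = 85752341414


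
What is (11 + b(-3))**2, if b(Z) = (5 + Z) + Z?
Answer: 100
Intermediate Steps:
b(Z) = 5 + 2*Z
(11 + b(-3))**2 = (11 + (5 + 2*(-3)))**2 = (11 + (5 - 6))**2 = (11 - 1)**2 = 10**2 = 100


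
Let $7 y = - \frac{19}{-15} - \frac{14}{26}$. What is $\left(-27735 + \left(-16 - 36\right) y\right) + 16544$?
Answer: $- \frac{1175623}{105} \approx -11196.0$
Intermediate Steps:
$y = \frac{142}{1365}$ ($y = \frac{- \frac{19}{-15} - \frac{14}{26}}{7} = \frac{\left(-19\right) \left(- \frac{1}{15}\right) - \frac{7}{13}}{7} = \frac{\frac{19}{15} - \frac{7}{13}}{7} = \frac{1}{7} \cdot \frac{142}{195} = \frac{142}{1365} \approx 0.10403$)
$\left(-27735 + \left(-16 - 36\right) y\right) + 16544 = \left(-27735 + \left(-16 - 36\right) \frac{142}{1365}\right) + 16544 = \left(-27735 - \frac{568}{105}\right) + 16544 = - \frac{2912743}{105} + 16544 = - \frac{1175623}{105}$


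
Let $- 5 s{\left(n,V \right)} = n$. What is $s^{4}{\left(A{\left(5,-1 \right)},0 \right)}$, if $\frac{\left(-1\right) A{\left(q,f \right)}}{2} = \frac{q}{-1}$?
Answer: $16$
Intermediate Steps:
$A{\left(q,f \right)} = 2 q$ ($A{\left(q,f \right)} = - 2 \frac{q}{-1} = - 2 q \left(-1\right) = - 2 \left(- q\right) = 2 q$)
$s{\left(n,V \right)} = - \frac{n}{5}$
$s^{4}{\left(A{\left(5,-1 \right)},0 \right)} = \left(- \frac{2 \cdot 5}{5}\right)^{4} = \left(\left(- \frac{1}{5}\right) 10\right)^{4} = \left(-2\right)^{4} = 16$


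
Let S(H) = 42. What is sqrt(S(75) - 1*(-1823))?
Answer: sqrt(1865) ≈ 43.186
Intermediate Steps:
sqrt(S(75) - 1*(-1823)) = sqrt(42 - 1*(-1823)) = sqrt(42 + 1823) = sqrt(1865)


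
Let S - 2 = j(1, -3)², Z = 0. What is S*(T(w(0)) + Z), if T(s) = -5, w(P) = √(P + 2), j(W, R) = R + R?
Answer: -190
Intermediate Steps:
j(W, R) = 2*R
w(P) = √(2 + P)
S = 38 (S = 2 + (2*(-3))² = 2 + (-6)² = 2 + 36 = 38)
S*(T(w(0)) + Z) = 38*(-5 + 0) = 38*(-5) = -190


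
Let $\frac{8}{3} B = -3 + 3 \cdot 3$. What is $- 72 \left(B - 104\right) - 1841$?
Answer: $5485$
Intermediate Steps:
$B = \frac{9}{4}$ ($B = \frac{3 \left(-3 + 3 \cdot 3\right)}{8} = \frac{3 \left(-3 + 9\right)}{8} = \frac{3}{8} \cdot 6 = \frac{9}{4} \approx 2.25$)
$- 72 \left(B - 104\right) - 1841 = - 72 \left(\frac{9}{4} - 104\right) - 1841 = \left(-72\right) \left(- \frac{407}{4}\right) - 1841 = 7326 - 1841 = 5485$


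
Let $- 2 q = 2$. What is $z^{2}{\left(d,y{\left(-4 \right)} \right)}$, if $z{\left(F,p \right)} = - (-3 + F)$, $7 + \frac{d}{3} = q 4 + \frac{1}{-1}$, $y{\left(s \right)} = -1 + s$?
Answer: $1521$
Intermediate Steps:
$q = -1$ ($q = \left(- \frac{1}{2}\right) 2 = -1$)
$d = -36$ ($d = -21 + 3 \left(\left(-1\right) 4 + \frac{1}{-1}\right) = -21 + 3 \left(-4 - 1\right) = -21 + 3 \left(-5\right) = -21 - 15 = -36$)
$z{\left(F,p \right)} = 3 - F$
$z^{2}{\left(d,y{\left(-4 \right)} \right)} = \left(3 - -36\right)^{2} = \left(3 + 36\right)^{2} = 39^{2} = 1521$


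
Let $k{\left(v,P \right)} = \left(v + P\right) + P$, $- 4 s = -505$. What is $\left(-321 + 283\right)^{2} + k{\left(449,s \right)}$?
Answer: $\frac{4291}{2} \approx 2145.5$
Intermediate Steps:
$s = \frac{505}{4}$ ($s = \left(- \frac{1}{4}\right) \left(-505\right) = \frac{505}{4} \approx 126.25$)
$k{\left(v,P \right)} = v + 2 P$ ($k{\left(v,P \right)} = \left(P + v\right) + P = v + 2 P$)
$\left(-321 + 283\right)^{2} + k{\left(449,s \right)} = \left(-321 + 283\right)^{2} + \left(449 + 2 \cdot \frac{505}{4}\right) = \left(-38\right)^{2} + \left(449 + \frac{505}{2}\right) = 1444 + \frac{1403}{2} = \frac{4291}{2}$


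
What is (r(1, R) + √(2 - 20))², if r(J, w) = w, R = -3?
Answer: 9*(1 - I*√2)² ≈ -9.0 - 25.456*I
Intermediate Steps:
(r(1, R) + √(2 - 20))² = (-3 + √(2 - 20))² = (-3 + √(-18))² = (-3 + 3*I*√2)²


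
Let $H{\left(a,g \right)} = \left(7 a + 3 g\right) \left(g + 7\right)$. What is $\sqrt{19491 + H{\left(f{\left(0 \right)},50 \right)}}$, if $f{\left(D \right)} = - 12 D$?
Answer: $\sqrt{28041} \approx 167.45$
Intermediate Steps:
$H{\left(a,g \right)} = \left(7 + g\right) \left(3 g + 7 a\right)$ ($H{\left(a,g \right)} = \left(3 g + 7 a\right) \left(7 + g\right) = \left(7 + g\right) \left(3 g + 7 a\right)$)
$\sqrt{19491 + H{\left(f{\left(0 \right)},50 \right)}} = \sqrt{19491 + \left(3 \cdot 50^{2} + 21 \cdot 50 + 49 \left(\left(-12\right) 0\right) + 7 \left(\left(-12\right) 0\right) 50\right)} = \sqrt{19491 + \left(3 \cdot 2500 + 1050 + 49 \cdot 0 + 7 \cdot 0 \cdot 50\right)} = \sqrt{19491 + \left(7500 + 1050 + 0 + 0\right)} = \sqrt{19491 + 8550} = \sqrt{28041}$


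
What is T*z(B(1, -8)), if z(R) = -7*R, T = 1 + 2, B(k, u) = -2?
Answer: 42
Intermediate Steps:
T = 3
T*z(B(1, -8)) = 3*(-7*(-2)) = 3*14 = 42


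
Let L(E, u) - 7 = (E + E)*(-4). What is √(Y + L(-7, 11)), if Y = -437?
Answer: I*√374 ≈ 19.339*I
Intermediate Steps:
L(E, u) = 7 - 8*E (L(E, u) = 7 + (E + E)*(-4) = 7 + (2*E)*(-4) = 7 - 8*E)
√(Y + L(-7, 11)) = √(-437 + (7 - 8*(-7))) = √(-437 + (7 + 56)) = √(-437 + 63) = √(-374) = I*√374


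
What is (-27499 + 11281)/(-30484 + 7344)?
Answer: 8109/11570 ≈ 0.70086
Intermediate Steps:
(-27499 + 11281)/(-30484 + 7344) = -16218/(-23140) = -16218*(-1/23140) = 8109/11570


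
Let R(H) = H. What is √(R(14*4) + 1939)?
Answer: √1995 ≈ 44.665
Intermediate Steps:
√(R(14*4) + 1939) = √(14*4 + 1939) = √(56 + 1939) = √1995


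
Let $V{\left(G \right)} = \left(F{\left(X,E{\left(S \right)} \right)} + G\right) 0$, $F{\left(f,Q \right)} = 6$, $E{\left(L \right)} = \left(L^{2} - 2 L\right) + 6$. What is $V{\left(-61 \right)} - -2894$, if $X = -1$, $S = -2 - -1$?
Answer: $2894$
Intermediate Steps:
$S = -1$ ($S = -2 + 1 = -1$)
$E{\left(L \right)} = 6 + L^{2} - 2 L$
$V{\left(G \right)} = 0$ ($V{\left(G \right)} = \left(6 + G\right) 0 = 0$)
$V{\left(-61 \right)} - -2894 = 0 - -2894 = 0 + 2894 = 2894$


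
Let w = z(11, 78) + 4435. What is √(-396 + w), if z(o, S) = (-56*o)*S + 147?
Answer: I*√43862 ≈ 209.43*I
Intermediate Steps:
z(o, S) = 147 - 56*S*o (z(o, S) = -56*S*o + 147 = 147 - 56*S*o)
w = -43466 (w = (147 - 56*78*11) + 4435 = (147 - 48048) + 4435 = -47901 + 4435 = -43466)
√(-396 + w) = √(-396 - 43466) = √(-43862) = I*√43862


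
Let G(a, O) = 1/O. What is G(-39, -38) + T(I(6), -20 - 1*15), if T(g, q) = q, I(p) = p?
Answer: -1331/38 ≈ -35.026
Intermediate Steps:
G(-39, -38) + T(I(6), -20 - 1*15) = 1/(-38) + (-20 - 1*15) = -1/38 + (-20 - 15) = -1/38 - 35 = -1331/38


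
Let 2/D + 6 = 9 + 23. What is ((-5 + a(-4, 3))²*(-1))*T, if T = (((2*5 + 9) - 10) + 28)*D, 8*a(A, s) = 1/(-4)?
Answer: -959077/13312 ≈ -72.046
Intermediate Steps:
a(A, s) = -1/32 (a(A, s) = (⅛)/(-4) = (⅛)*(-¼) = -1/32)
D = 1/13 (D = 2/(-6 + (9 + 23)) = 2/(-6 + 32) = 2/26 = 2*(1/26) = 1/13 ≈ 0.076923)
T = 37/13 (T = (((2*5 + 9) - 10) + 28)*(1/13) = (((10 + 9) - 10) + 28)*(1/13) = ((19 - 10) + 28)*(1/13) = (9 + 28)*(1/13) = 37*(1/13) = 37/13 ≈ 2.8462)
((-5 + a(-4, 3))²*(-1))*T = ((-5 - 1/32)²*(-1))*(37/13) = ((-161/32)²*(-1))*(37/13) = ((25921/1024)*(-1))*(37/13) = -25921/1024*37/13 = -959077/13312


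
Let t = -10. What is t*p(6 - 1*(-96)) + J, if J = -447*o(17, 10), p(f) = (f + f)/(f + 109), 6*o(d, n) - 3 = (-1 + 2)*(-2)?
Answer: -35519/422 ≈ -84.168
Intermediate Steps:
o(d, n) = ⅙ (o(d, n) = ½ + ((-1 + 2)*(-2))/6 = ½ + (1*(-2))/6 = ½ + (⅙)*(-2) = ½ - ⅓ = ⅙)
p(f) = 2*f/(109 + f) (p(f) = (2*f)/(109 + f) = 2*f/(109 + f))
J = -149/2 (J = -447*⅙ = -149/2 ≈ -74.500)
t*p(6 - 1*(-96)) + J = -20*(6 - 1*(-96))/(109 + (6 - 1*(-96))) - 149/2 = -20*(6 + 96)/(109 + (6 + 96)) - 149/2 = -20*102/(109 + 102) - 149/2 = -20*102/211 - 149/2 = -10*204/211 - 149/2 = -2040/211 - 149/2 = -35519/422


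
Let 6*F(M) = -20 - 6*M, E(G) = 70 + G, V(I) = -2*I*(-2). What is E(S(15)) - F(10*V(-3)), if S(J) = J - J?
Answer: -140/3 ≈ -46.667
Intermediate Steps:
S(J) = 0
V(I) = 4*I
F(M) = -10/3 - M (F(M) = (-20 - 6*M)/6 = -10/3 - M)
E(S(15)) - F(10*V(-3)) = (70 + 0) - (-10/3 - 10*4*(-3)) = 70 - (-10/3 - 10*(-12)) = 70 - (-10/3 - 1*(-120)) = 70 - (-10/3 + 120) = 70 - 1*350/3 = 70 - 350/3 = -140/3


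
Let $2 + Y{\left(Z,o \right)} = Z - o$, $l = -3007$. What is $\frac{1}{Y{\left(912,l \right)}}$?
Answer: $\frac{1}{3917} \approx 0.0002553$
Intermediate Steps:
$Y{\left(Z,o \right)} = -2 + Z - o$ ($Y{\left(Z,o \right)} = -2 + \left(Z - o\right) = -2 + Z - o$)
$\frac{1}{Y{\left(912,l \right)}} = \frac{1}{-2 + 912 - -3007} = \frac{1}{-2 + 912 + 3007} = \frac{1}{3917}$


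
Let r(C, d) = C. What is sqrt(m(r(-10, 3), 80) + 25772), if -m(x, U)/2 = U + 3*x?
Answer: 2*sqrt(6418) ≈ 160.22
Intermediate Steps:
m(x, U) = -6*x - 2*U (m(x, U) = -2*(U + 3*x) = -6*x - 2*U)
sqrt(m(r(-10, 3), 80) + 25772) = sqrt((-6*(-10) - 2*80) + 25772) = sqrt((60 - 160) + 25772) = sqrt(-100 + 25772) = sqrt(25672) = 2*sqrt(6418)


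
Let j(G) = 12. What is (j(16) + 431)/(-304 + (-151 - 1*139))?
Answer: -443/594 ≈ -0.74579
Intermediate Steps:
(j(16) + 431)/(-304 + (-151 - 1*139)) = (12 + 431)/(-304 + (-151 - 1*139)) = 443/(-304 + (-151 - 139)) = 443/(-304 - 290) = 443/(-594) = 443*(-1/594) = -443/594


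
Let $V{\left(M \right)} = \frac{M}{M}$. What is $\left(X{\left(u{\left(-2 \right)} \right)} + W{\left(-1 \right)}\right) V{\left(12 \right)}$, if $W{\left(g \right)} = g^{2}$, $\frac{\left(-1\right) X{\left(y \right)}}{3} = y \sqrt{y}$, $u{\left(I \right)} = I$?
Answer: $1 + 6 i \sqrt{2} \approx 1.0 + 8.4853 i$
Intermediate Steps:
$X{\left(y \right)} = - 3 y^{\frac{3}{2}}$ ($X{\left(y \right)} = - 3 y \sqrt{y} = - 3 y^{\frac{3}{2}}$)
$V{\left(M \right)} = 1$
$\left(X{\left(u{\left(-2 \right)} \right)} + W{\left(-1 \right)}\right) V{\left(12 \right)} = \left(- 3 \left(-2\right)^{\frac{3}{2}} + \left(-1\right)^{2}\right) 1 = \left(- 3 \left(- 2 i \sqrt{2}\right) + 1\right) 1 = \left(6 i \sqrt{2} + 1\right) 1 = \left(1 + 6 i \sqrt{2}\right) 1 = 1 + 6 i \sqrt{2}$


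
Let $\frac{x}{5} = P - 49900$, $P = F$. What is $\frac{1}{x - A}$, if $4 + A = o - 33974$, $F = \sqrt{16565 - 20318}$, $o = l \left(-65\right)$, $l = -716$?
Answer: $- \frac{9706}{2543577247} - \frac{5 i \sqrt{417}}{22892195223} \approx -3.8159 \cdot 10^{-6} - 4.4602 \cdot 10^{-9} i$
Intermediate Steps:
$o = 46540$ ($o = \left(-716\right) \left(-65\right) = 46540$)
$F = 3 i \sqrt{417}$ ($F = \sqrt{-3753} = 3 i \sqrt{417} \approx 61.262 i$)
$P = 3 i \sqrt{417} \approx 61.262 i$
$A = 12562$ ($A = -4 + \left(46540 - 33974\right) = -4 + 12566 = 12562$)
$x = -249500 + 15 i \sqrt{417}$ ($x = 5 \left(3 i \sqrt{417} - 49900\right) = 5 \left(-49900 + 3 i \sqrt{417}\right) = -249500 + 15 i \sqrt{417} \approx -2.495 \cdot 10^{5} + 306.31 i$)
$\frac{1}{x - A} = \frac{1}{\left(-249500 + 15 i \sqrt{417}\right) - 12562} = \frac{1}{-262062 + 15 i \sqrt{417}}$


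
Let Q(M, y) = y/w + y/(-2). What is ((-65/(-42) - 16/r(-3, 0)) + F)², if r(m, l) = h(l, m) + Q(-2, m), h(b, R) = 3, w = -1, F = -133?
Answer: 87441201/4900 ≈ 17845.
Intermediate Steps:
Q(M, y) = -3*y/2 (Q(M, y) = y/(-1) + y/(-2) = y*(-1) + y*(-½) = -y - y/2 = -3*y/2)
r(m, l) = 3 - 3*m/2
((-65/(-42) - 16/r(-3, 0)) + F)² = ((-65/(-42) - 16/(3 - 3/2*(-3))) - 133)² = ((-65*(-1/42) - 16/(3 + 9/2)) - 133)² = ((65/42 - 16/15/2) - 133)² = ((65/42 - 16*2/15) - 133)² = ((65/42 - 32/15) - 133)² = (-41/70 - 133)² = (-9351/70)² = 87441201/4900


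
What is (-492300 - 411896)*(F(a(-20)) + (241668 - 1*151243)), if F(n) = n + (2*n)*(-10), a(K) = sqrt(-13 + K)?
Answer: -81761923300 + 17179724*I*sqrt(33) ≈ -8.1762e+10 + 9.869e+7*I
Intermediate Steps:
F(n) = -19*n (F(n) = n - 20*n = -19*n)
(-492300 - 411896)*(F(a(-20)) + (241668 - 1*151243)) = (-492300 - 411896)*(-19*sqrt(-13 - 20) + (241668 - 1*151243)) = -904196*(-19*I*sqrt(33) + (241668 - 151243)) = -904196*(-19*I*sqrt(33) + 90425) = -904196*(90425 - 19*I*sqrt(33)) = -81761923300 + 17179724*I*sqrt(33)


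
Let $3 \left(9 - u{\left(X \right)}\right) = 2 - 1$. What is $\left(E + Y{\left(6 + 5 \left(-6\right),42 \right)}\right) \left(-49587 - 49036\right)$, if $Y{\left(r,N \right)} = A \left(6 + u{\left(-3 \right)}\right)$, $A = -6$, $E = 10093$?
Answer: $-986723115$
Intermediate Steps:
$u{\left(X \right)} = \frac{26}{3}$ ($u{\left(X \right)} = 9 - \frac{2 - 1}{3} = 9 - \frac{1}{3} = \frac{26}{3}$)
$Y{\left(r,N \right)} = -88$ ($Y{\left(r,N \right)} = - 6 \left(6 + \frac{26}{3}\right) = \left(-6\right) \frac{44}{3} = -88$)
$\left(E + Y{\left(6 + 5 \left(-6\right),42 \right)}\right) \left(-49587 - 49036\right) = \left(10093 - 88\right) \left(-49587 - 49036\right) = 10005 \left(-98623\right) = -986723115$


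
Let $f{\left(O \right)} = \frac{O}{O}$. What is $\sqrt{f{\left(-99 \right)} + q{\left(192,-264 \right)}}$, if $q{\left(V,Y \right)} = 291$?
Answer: $2 \sqrt{73} \approx 17.088$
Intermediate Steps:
$f{\left(O \right)} = 1$
$\sqrt{f{\left(-99 \right)} + q{\left(192,-264 \right)}} = \sqrt{1 + 291} = \sqrt{292} = 2 \sqrt{73}$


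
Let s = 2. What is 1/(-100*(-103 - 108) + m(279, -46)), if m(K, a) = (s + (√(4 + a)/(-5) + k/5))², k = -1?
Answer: 25*I/(18*√42 + 527539*I) ≈ 4.739e-5 + 1.0479e-8*I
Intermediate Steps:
m(K, a) = (9/5 - √(4 + a)/5)² (m(K, a) = (2 + (√(4 + a)/(-5) - 1/5))² = (2 + (√(4 + a)*(-⅕) - 1*⅕))² = (2 + (-√(4 + a)/5 - ⅕))² = (2 + (-⅕ - √(4 + a)/5))² = (9/5 - √(4 + a)/5)²)
1/(-100*(-103 - 108) + m(279, -46)) = 1/(-100*(-103 - 108) + (-9 + √(4 - 46))²/25) = 1/(-100*(-211) + (-9 + √(-42))²/25) = 1/(21100 + (-9 + I*√42)²/25)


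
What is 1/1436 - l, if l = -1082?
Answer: 1553753/1436 ≈ 1082.0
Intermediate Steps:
1/1436 - l = 1/1436 - 1*(-1082) = 1/1436 + 1082 = 1553753/1436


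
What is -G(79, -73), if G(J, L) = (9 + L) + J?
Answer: -15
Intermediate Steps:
G(J, L) = 9 + J + L
-G(79, -73) = -(9 + 79 - 73) = -1*15 = -15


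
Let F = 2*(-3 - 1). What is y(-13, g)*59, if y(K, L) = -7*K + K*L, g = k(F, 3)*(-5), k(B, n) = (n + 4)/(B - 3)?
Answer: 32214/11 ≈ 2928.5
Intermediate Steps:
F = -8 (F = 2*(-4) = -8)
k(B, n) = (4 + n)/(-3 + B)
g = 35/11 (g = ((4 + 3)/(-3 - 8))*(-5) = (7/(-11))*(-5) = -1/11*7*(-5) = -7/11*(-5) = 35/11 ≈ 3.1818)
y(-13, g)*59 = -13*(-7 + 35/11)*59 = -13*(-42/11)*59 = (546/11)*59 = 32214/11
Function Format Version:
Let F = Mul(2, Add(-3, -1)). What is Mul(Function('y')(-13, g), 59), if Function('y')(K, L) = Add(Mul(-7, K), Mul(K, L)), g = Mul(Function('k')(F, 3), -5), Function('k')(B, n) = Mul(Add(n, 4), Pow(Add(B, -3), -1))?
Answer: Rational(32214, 11) ≈ 2928.5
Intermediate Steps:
F = -8 (F = Mul(2, -4) = -8)
Function('k')(B, n) = Mul(Pow(Add(-3, B), -1), Add(4, n)) (Function('k')(B, n) = Mul(Add(4, n), Pow(Add(-3, B), -1)) = Mul(Pow(Add(-3, B), -1), Add(4, n)))
g = Rational(35, 11) (g = Mul(Mul(Pow(Add(-3, -8), -1), Add(4, 3)), -5) = Mul(Mul(Pow(-11, -1), 7), -5) = Mul(Mul(Rational(-1, 11), 7), -5) = Mul(Rational(-7, 11), -5) = Rational(35, 11) ≈ 3.1818)
Mul(Function('y')(-13, g), 59) = Mul(Mul(-13, Add(-7, Rational(35, 11))), 59) = Mul(Mul(-13, Rational(-42, 11)), 59) = Mul(Rational(546, 11), 59) = Rational(32214, 11)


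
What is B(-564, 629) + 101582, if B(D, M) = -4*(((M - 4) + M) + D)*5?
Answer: 87782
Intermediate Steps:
B(D, M) = 80 - 40*M - 20*D (B(D, M) = -4*(((-4 + M) + M) + D)*5 = -4*((-4 + 2*M) + D)*5 = -4*(-4 + D + 2*M)*5 = (16 - 8*M - 4*D)*5 = 80 - 40*M - 20*D)
B(-564, 629) + 101582 = (80 - 40*629 - 20*(-564)) + 101582 = (80 - 25160 + 11280) + 101582 = -13800 + 101582 = 87782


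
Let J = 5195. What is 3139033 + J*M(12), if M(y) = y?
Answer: 3201373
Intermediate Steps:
3139033 + J*M(12) = 3139033 + 5195*12 = 3139033 + 62340 = 3201373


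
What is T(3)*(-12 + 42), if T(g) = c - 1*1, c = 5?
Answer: 120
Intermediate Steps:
T(g) = 4 (T(g) = 5 - 1*1 = 5 - 1 = 4)
T(3)*(-12 + 42) = 4*(-12 + 42) = 4*30 = 120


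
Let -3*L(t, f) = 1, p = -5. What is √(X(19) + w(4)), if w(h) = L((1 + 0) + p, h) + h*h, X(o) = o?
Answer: 2*√78/3 ≈ 5.8878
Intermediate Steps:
L(t, f) = -⅓ (L(t, f) = -⅓*1 = -⅓)
w(h) = -⅓ + h² (w(h) = -⅓ + h*h = -⅓ + h²)
√(X(19) + w(4)) = √(19 + (-⅓ + 4²)) = √(19 + (-⅓ + 16)) = √(19 + 47/3) = √(104/3) = 2*√78/3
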